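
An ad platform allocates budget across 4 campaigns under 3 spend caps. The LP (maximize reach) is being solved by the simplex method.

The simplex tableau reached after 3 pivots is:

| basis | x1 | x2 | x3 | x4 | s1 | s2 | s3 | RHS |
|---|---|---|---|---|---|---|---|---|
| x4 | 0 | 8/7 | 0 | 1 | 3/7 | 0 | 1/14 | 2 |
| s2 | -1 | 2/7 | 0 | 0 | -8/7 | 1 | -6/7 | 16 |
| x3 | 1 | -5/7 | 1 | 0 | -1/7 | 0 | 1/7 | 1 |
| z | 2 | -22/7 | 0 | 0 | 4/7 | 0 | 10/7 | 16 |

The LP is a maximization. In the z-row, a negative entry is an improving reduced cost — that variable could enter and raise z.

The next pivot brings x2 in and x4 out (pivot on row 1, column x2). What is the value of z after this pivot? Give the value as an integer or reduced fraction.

Minimum ratio for x2: 2/(8/7) = 7/4.
z changes by −(z-row coeff of x2)·ratio = −(-22/7)·(7/4) = 11/2.
New z = 16 + (11/2) = 43/2.

43/2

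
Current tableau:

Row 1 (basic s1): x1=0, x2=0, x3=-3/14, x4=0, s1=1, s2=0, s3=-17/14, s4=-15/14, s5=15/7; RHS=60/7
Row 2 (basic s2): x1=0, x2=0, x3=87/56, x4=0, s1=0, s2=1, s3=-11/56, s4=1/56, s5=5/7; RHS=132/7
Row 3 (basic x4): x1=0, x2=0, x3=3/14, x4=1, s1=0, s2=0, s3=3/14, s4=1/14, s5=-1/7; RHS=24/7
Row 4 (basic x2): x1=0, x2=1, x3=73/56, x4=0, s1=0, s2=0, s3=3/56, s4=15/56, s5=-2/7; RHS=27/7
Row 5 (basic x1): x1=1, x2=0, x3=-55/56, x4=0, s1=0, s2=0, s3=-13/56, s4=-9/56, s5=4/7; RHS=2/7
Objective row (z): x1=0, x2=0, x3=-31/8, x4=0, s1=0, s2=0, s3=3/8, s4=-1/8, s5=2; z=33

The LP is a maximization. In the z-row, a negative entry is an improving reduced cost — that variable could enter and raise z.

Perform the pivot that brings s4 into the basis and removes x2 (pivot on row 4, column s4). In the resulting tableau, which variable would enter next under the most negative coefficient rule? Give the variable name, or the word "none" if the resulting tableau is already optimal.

x3

Pivot element 15/56. New z-row = old z-row − (-1/8)·(row 4/(15/56)).
Updated z-row coefficients: x1: 0, x2: 7/15, x3: -49/15, x4: 0, s1: 0, s2: 0, s3: 2/5, s4: 0, s5: 28/15.
The most negative is -49/15 in column x3, so x3 would enter next.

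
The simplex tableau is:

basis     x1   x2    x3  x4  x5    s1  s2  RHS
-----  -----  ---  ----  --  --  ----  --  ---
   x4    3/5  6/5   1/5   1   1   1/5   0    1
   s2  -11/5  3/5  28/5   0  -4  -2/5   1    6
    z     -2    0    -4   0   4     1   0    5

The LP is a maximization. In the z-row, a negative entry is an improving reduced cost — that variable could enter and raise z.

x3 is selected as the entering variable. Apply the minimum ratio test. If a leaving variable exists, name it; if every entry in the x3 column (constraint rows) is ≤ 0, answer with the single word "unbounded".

Ratios: row 1 (x4): 1/(1/5) = 5; row 2 (s2): 6/(28/5) = 15/14.
Minimum ratio is in the s2 row, so s2 leaves.

s2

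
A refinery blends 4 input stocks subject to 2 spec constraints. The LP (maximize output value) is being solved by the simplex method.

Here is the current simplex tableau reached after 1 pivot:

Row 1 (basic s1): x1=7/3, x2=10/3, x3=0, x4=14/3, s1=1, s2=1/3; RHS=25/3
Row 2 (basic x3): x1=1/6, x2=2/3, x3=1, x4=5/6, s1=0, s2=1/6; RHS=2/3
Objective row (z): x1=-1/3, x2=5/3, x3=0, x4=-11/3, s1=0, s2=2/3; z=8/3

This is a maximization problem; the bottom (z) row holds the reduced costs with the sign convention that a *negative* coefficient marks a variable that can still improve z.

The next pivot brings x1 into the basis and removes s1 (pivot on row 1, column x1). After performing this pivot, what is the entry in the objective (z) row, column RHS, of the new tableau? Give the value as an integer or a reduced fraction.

Pivot element is row 1, column x1: 7/3.
Normalize row 1: new (row 1, RHS) = (25/3)/(7/3) = 25/7.
z-row ← z-row − (-1/3)·(new row 1): 8/3 − (-1/3)·(25/7) = 27/7.

27/7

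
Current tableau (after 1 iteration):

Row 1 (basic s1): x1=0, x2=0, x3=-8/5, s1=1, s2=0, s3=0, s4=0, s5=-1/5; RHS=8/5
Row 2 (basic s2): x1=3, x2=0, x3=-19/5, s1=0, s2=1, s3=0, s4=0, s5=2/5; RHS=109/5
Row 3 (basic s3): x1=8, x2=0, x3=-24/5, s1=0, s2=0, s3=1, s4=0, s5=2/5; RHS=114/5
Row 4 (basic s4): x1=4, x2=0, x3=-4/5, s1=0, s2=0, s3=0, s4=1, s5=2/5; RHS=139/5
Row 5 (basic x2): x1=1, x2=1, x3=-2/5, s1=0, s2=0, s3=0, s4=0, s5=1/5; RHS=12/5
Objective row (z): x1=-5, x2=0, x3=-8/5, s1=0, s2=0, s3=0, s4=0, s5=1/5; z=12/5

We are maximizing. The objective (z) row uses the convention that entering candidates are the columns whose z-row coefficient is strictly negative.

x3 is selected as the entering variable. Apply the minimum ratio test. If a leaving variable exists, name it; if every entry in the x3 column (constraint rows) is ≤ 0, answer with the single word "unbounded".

x3-column entries: row 1: -8/5, row 2: -19/5, row 3: -24/5, row 4: -4/5, row 5: -2/5. All ≤ 0, so x3 can increase without bound; the LP is unbounded in this direction.

unbounded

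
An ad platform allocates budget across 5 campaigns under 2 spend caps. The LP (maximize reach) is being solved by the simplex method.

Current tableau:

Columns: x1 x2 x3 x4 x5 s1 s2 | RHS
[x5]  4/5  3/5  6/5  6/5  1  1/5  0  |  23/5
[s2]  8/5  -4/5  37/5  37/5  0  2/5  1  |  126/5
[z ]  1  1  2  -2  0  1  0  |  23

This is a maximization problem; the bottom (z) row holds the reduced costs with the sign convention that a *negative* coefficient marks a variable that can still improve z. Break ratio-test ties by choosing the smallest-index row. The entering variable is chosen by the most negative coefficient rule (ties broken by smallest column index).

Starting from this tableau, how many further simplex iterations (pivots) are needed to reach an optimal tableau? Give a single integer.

1

pivot: x4 in, s2 out → z = 1103/37
No improving column remains; optimal.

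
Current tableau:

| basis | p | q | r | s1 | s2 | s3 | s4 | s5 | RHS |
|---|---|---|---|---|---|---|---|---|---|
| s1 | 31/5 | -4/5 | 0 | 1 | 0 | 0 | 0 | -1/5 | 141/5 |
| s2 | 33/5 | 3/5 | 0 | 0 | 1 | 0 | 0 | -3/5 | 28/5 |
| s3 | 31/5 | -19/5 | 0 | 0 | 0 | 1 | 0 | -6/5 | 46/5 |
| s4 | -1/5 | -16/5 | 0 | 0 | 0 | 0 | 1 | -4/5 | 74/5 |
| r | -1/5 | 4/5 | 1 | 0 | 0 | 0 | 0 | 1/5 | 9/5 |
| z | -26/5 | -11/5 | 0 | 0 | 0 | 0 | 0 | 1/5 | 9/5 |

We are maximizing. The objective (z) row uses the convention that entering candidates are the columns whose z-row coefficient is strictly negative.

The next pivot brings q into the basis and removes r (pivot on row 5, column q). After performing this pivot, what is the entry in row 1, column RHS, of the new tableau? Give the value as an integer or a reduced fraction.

Pivot element is row 5, column q: 4/5.
Normalize row 5: new (row 5, RHS) = (9/5)/(4/5) = 9/4.
row 1 ← row 1 − (-4/5)·(new row 5): 141/5 − (-4/5)·(9/4) = 30.

30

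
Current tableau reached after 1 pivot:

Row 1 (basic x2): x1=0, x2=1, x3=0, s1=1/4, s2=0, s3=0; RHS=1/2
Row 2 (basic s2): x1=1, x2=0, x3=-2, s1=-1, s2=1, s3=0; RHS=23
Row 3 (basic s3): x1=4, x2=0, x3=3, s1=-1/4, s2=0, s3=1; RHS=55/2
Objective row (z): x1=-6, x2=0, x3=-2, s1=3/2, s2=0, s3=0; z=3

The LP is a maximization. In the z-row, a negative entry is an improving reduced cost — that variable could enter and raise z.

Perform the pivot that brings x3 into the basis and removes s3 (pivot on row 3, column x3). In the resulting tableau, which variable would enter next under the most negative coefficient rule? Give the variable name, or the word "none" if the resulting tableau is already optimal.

Pivot element 3. New z-row = old z-row − (-2)·(row 3/3).
Updated z-row coefficients: x1: -10/3, x2: 0, x3: 0, s1: 4/3, s2: 0, s3: 2/3.
The most negative is -10/3 in column x1, so x1 would enter next.

x1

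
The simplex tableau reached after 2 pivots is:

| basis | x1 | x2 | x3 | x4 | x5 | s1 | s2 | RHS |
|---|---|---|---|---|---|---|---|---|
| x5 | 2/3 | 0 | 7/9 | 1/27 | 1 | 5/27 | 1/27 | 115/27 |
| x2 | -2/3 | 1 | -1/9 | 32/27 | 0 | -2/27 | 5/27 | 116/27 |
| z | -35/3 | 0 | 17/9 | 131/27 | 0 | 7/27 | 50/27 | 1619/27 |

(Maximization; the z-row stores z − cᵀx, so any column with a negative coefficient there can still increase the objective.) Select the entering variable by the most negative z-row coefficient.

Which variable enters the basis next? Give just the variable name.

x1

Objective-row coefficients: x1: -35/3, x2: 0, x3: 17/9, x4: 131/27, x5: 0, s1: 7/27, s2: 50/27.
The most negative is -35/3 in column x1, so x1 enters.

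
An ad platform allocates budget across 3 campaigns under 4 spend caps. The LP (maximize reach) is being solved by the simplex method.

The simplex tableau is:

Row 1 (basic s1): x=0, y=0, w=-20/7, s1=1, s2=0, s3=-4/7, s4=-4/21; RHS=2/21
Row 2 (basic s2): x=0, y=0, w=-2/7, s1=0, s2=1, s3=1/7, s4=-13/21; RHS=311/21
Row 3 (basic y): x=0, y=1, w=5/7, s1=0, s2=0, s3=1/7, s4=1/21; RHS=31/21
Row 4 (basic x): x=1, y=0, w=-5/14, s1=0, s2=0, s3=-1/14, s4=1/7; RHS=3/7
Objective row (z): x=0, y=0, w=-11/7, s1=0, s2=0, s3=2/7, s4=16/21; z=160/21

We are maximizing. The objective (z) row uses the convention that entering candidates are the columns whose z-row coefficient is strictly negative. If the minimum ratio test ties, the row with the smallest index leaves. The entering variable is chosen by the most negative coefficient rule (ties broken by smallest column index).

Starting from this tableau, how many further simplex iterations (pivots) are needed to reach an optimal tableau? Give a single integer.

pivot: w in, y out → z = 163/15
No improving column remains; optimal.

1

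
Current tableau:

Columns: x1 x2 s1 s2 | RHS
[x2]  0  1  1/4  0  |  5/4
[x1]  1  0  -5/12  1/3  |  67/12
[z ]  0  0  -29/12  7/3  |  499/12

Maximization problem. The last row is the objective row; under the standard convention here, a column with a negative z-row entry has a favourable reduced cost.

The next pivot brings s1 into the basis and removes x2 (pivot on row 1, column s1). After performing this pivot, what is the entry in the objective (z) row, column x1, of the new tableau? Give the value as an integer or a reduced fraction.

0

Pivot element is row 1, column s1: 1/4.
Normalize row 1: new (row 1, x1) = 0/(1/4) = 0.
z-row ← z-row − (-29/12)·(new row 1): 0 − (-29/12)·0 = 0.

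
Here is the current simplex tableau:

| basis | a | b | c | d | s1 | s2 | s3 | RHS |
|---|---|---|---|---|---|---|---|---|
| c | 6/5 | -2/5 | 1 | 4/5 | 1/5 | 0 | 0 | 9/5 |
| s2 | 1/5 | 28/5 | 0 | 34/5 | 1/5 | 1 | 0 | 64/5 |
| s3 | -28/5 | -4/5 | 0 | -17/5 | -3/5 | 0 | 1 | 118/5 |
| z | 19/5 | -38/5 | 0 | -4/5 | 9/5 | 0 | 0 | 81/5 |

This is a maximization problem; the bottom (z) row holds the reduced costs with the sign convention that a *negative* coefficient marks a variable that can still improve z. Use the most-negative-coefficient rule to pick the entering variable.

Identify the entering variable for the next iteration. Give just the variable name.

Objective-row coefficients: a: 19/5, b: -38/5, c: 0, d: -4/5, s1: 9/5, s2: 0, s3: 0.
The most negative is -38/5 in column b, so b enters.

b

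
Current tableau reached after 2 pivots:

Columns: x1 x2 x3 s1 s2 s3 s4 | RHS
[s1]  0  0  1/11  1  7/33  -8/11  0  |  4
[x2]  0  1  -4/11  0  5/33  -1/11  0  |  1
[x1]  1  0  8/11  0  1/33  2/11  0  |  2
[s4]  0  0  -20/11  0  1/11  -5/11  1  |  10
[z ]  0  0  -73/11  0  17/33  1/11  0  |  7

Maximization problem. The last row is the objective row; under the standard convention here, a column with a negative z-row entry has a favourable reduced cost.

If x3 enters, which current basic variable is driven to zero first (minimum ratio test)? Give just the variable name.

Ratios: row 1 (s1): 4/(1/11) = 44; row 2 (x2): entry -4/11 ≤ 0, skip; row 3 (x1): 2/(8/11) = 11/4; row 4 (s4): entry -20/11 ≤ 0, skip.
Minimum ratio 11/4 is in the x1 row, so x1 leaves.

x1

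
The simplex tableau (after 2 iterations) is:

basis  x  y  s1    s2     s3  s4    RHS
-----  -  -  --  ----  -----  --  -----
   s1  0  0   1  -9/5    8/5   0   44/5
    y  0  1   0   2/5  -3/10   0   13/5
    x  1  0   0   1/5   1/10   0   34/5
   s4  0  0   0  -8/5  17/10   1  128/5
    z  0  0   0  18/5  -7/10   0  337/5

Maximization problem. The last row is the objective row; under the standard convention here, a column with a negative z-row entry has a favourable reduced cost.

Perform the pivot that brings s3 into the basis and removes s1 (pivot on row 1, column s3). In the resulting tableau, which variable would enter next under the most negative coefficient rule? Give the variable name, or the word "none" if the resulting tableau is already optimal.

Pivot element 8/5. New z-row = old z-row − (-7/10)·(row 1/(8/5)).
Updated z-row coefficients: x: 0, y: 0, s1: 7/16, s2: 45/16, s3: 0, s4: 0.
No coefficient is strictly negative; the tableau after this pivot is optimal.

none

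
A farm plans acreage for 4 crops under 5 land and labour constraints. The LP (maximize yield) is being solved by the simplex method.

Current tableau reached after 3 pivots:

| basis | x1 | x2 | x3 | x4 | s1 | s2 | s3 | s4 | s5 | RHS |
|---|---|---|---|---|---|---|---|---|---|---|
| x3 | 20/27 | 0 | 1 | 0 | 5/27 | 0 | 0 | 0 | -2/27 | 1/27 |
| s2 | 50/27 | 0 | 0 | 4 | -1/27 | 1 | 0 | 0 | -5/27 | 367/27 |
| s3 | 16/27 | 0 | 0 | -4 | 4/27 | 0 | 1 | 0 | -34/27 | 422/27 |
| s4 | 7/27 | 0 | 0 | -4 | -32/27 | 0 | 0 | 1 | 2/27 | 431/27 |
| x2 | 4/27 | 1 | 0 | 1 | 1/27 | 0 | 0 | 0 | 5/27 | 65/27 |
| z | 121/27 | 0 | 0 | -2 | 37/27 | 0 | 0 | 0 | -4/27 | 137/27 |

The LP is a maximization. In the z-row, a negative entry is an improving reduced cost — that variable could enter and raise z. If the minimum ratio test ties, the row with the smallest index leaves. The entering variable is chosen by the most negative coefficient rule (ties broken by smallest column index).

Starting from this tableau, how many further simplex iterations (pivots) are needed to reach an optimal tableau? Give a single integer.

pivot: x4 in, x2 out → z = 89/9
No improving column remains; optimal.

1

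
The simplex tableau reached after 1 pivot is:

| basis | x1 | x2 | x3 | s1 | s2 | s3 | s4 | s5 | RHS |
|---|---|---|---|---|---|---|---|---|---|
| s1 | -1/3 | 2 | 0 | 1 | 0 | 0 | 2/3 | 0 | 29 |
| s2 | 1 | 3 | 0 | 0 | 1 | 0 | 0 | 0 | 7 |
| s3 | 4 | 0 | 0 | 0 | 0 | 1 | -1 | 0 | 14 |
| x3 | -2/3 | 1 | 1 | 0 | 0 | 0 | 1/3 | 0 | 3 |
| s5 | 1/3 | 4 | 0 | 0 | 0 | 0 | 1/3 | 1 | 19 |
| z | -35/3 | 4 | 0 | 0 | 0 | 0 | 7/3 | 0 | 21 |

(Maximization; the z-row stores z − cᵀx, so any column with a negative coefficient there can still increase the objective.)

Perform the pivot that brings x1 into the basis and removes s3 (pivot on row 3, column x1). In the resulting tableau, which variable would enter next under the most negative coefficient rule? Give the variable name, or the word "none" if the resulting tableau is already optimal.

Pivot element 4. New z-row = old z-row − (-35/3)·(row 3/4).
Updated z-row coefficients: x1: 0, x2: 4, x3: 0, s1: 0, s2: 0, s3: 35/12, s4: -7/12, s5: 0.
The most negative is -7/12 in column s4, so s4 would enter next.

s4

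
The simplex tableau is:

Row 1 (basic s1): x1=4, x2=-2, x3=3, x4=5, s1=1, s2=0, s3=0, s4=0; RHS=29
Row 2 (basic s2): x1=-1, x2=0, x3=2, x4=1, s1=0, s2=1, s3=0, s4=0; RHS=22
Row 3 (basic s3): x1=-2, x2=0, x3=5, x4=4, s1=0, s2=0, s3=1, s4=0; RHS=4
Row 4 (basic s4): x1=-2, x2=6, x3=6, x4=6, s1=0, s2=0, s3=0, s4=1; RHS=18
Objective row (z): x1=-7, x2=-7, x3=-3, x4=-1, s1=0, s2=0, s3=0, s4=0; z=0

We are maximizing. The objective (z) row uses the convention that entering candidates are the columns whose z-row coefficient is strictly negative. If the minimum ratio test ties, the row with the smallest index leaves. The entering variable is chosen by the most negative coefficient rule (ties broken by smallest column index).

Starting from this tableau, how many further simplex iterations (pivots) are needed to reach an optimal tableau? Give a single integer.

pivot: x1 in, s1 out → z = 203/4
pivot: x2 in, s4 out → z = 119
No improving column remains; optimal.

2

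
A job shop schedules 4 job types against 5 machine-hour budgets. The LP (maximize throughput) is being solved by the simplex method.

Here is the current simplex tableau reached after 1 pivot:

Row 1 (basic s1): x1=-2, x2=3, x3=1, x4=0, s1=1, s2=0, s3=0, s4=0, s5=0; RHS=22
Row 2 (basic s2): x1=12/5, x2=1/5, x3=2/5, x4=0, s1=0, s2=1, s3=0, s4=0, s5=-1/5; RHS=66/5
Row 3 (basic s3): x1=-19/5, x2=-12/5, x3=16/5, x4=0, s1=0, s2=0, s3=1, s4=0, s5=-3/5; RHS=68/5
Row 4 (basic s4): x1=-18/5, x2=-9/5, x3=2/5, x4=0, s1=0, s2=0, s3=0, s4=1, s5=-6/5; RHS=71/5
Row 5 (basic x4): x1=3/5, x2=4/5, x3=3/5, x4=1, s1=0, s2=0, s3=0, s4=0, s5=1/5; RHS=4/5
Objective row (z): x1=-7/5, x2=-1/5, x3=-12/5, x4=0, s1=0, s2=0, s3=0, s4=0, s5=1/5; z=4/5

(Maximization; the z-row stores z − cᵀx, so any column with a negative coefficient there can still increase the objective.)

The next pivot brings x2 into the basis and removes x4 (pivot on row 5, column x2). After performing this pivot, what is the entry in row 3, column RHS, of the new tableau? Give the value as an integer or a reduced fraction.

Pivot element is row 5, column x2: 4/5.
Normalize row 5: new (row 5, RHS) = (4/5)/(4/5) = 1.
row 3 ← row 3 − (-12/5)·(new row 5): 68/5 − (-12/5)·1 = 16.

16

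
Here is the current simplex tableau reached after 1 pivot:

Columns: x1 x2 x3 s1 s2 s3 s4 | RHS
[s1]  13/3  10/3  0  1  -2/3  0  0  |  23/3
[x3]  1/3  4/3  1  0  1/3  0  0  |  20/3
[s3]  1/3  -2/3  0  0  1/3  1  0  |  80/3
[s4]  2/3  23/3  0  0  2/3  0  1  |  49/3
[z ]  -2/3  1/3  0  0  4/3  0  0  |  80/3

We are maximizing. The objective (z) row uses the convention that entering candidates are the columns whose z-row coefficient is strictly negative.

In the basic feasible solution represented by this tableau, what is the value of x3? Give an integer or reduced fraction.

x3 is basic (row 2); its value is the RHS of that row: 20/3.

20/3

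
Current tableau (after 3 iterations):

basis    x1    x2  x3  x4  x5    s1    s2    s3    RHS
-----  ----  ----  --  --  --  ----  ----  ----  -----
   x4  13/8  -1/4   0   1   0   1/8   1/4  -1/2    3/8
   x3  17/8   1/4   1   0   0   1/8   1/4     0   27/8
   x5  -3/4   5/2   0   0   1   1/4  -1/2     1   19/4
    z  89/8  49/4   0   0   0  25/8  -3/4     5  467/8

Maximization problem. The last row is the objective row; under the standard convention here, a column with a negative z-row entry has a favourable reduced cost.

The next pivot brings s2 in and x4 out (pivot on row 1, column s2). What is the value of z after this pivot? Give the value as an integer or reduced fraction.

119/2

Minimum ratio for s2: (3/8)/(1/4) = 3/2.
z changes by −(z-row coeff of s2)·ratio = −(-3/4)·(3/2) = 9/8.
New z = 467/8 + (9/8) = 119/2.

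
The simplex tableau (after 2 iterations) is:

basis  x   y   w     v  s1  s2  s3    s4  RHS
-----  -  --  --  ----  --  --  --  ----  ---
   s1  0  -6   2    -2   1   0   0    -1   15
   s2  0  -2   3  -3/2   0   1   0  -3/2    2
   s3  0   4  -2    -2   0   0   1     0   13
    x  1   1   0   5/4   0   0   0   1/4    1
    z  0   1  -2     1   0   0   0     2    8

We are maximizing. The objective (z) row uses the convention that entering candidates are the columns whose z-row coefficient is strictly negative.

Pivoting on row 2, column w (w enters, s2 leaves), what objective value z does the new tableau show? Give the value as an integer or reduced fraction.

Minimum ratio for w: 2/3 = 2/3.
z changes by −(z-row coeff of w)·ratio = −(-2)·(2/3) = 4/3.
New z = 8 + (4/3) = 28/3.

28/3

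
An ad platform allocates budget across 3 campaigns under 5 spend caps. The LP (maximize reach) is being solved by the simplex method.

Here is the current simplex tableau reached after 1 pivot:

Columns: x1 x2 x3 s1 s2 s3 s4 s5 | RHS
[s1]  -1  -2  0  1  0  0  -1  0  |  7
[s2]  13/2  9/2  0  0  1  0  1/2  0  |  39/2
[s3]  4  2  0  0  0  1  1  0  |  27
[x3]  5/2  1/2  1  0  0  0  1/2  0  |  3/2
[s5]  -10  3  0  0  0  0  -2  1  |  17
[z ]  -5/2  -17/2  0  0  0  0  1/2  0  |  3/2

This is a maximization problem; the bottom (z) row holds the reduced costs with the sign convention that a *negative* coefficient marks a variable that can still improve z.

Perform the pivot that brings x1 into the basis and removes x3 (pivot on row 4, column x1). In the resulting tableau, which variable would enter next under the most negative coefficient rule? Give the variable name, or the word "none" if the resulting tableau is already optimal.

Pivot element 5/2. New z-row = old z-row − (-5/2)·(row 4/(5/2)).
Updated z-row coefficients: x1: 0, x2: -8, x3: 1, s1: 0, s2: 0, s3: 0, s4: 1, s5: 0.
The most negative is -8 in column x2, so x2 would enter next.

x2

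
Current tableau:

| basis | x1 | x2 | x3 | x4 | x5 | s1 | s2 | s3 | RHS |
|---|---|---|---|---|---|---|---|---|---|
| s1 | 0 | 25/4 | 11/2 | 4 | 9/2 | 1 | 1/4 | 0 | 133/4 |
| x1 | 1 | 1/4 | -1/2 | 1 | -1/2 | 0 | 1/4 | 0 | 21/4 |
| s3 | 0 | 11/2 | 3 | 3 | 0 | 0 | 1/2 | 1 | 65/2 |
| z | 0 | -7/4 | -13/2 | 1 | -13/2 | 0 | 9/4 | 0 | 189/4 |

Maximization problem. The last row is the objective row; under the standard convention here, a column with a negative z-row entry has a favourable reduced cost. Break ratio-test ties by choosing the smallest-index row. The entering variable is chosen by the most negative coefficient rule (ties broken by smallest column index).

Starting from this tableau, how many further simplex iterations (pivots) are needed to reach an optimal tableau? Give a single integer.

2

pivot: x3 in, s1 out → z = 952/11
pivot: x5 in, x3 out → z = 1715/18
No improving column remains; optimal.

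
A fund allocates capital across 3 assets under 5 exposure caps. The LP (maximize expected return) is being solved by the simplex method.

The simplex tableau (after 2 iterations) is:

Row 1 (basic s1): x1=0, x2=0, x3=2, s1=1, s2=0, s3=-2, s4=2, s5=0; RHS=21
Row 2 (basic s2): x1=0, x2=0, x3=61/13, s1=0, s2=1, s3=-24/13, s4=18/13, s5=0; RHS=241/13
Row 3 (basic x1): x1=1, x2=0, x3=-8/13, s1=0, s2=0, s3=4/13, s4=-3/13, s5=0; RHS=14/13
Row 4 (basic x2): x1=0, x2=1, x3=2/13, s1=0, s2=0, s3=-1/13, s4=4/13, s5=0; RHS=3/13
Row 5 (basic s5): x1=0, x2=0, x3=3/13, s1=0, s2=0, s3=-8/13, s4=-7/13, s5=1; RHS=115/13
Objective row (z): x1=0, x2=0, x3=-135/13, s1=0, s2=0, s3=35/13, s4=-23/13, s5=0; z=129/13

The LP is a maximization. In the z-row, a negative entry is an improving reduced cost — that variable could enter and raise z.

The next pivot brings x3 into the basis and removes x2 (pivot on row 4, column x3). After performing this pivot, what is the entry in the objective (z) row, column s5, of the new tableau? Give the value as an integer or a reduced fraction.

Pivot element is row 4, column x3: 2/13.
Normalize row 4: new (row 4, s5) = 0/(2/13) = 0.
z-row ← z-row − (-135/13)·(new row 4): 0 − (-135/13)·0 = 0.

0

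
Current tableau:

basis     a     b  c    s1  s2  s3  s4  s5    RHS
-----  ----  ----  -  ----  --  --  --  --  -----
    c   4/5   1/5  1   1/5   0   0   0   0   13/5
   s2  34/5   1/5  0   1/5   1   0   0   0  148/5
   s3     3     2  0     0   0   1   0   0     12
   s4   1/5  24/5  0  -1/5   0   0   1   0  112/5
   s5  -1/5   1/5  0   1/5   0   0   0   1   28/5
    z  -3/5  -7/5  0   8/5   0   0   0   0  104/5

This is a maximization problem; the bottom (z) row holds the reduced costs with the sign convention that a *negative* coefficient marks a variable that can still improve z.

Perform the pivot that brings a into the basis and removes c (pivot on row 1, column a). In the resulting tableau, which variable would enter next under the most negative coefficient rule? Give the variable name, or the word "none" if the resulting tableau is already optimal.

b

Pivot element 4/5. New z-row = old z-row − (-3/5)·(row 1/(4/5)).
Updated z-row coefficients: a: 0, b: -5/4, c: 3/4, s1: 7/4, s2: 0, s3: 0, s4: 0, s5: 0.
The most negative is -5/4 in column b, so b would enter next.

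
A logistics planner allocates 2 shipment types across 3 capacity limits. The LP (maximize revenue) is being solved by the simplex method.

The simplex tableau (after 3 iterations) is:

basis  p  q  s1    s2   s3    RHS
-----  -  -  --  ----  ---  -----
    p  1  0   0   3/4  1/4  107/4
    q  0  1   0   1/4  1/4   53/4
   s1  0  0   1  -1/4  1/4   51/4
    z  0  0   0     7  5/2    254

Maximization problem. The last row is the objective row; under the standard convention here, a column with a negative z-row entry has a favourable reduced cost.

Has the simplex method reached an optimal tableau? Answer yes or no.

No objective-row coefficient is strictly negative, so no entering variable exists; the tableau is optimal.

yes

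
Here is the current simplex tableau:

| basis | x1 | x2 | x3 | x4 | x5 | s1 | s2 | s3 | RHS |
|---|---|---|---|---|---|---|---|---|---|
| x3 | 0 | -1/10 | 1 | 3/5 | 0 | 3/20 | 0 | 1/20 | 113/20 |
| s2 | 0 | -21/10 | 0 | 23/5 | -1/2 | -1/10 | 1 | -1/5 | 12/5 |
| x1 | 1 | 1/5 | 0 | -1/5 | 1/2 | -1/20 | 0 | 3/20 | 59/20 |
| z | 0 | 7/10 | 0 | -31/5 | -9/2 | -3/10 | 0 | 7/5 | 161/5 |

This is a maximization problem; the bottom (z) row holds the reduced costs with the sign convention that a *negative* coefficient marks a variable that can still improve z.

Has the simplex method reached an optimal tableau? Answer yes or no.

no

Column x4 has objective-row coefficient -31/5, which is negative; an improving pivot exists, so not yet optimal.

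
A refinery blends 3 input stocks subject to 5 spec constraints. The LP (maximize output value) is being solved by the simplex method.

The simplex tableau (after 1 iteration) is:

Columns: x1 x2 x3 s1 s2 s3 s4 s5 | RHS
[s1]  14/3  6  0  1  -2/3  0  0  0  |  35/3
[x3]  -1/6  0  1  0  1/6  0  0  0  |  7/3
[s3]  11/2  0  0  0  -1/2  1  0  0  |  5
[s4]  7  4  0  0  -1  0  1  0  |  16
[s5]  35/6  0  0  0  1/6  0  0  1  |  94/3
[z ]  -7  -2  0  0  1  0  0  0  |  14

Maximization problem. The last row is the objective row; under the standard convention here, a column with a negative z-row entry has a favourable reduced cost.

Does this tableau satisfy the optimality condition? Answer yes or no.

Column x1 has objective-row coefficient -7, which is negative; an improving pivot exists, so not yet optimal.

no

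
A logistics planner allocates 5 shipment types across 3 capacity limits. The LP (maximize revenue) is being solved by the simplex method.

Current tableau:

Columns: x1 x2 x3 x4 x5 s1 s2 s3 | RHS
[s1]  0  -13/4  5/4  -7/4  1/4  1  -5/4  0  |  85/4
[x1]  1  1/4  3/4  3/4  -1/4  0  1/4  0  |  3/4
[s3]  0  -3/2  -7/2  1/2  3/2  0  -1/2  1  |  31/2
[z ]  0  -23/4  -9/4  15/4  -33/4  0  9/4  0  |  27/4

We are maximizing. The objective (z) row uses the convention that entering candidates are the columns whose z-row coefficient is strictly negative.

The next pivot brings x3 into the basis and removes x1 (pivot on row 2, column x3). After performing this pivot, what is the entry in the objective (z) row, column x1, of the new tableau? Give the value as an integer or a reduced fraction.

Pivot element is row 2, column x3: 3/4.
Normalize row 2: new (row 2, x1) = 1/(3/4) = 4/3.
z-row ← z-row − (-9/4)·(new row 2): 0 − (-9/4)·(4/3) = 3.

3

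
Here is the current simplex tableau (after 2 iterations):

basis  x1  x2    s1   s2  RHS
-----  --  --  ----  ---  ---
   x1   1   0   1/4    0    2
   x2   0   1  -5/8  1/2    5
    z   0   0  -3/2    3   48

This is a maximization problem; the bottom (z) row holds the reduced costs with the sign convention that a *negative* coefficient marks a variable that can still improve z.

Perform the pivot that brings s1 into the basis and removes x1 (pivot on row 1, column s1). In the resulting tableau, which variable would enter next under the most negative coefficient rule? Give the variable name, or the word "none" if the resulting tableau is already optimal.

Pivot element 1/4. New z-row = old z-row − (-3/2)·(row 1/(1/4)).
Updated z-row coefficients: x1: 6, x2: 0, s1: 0, s2: 3.
No coefficient is strictly negative; the tableau after this pivot is optimal.

none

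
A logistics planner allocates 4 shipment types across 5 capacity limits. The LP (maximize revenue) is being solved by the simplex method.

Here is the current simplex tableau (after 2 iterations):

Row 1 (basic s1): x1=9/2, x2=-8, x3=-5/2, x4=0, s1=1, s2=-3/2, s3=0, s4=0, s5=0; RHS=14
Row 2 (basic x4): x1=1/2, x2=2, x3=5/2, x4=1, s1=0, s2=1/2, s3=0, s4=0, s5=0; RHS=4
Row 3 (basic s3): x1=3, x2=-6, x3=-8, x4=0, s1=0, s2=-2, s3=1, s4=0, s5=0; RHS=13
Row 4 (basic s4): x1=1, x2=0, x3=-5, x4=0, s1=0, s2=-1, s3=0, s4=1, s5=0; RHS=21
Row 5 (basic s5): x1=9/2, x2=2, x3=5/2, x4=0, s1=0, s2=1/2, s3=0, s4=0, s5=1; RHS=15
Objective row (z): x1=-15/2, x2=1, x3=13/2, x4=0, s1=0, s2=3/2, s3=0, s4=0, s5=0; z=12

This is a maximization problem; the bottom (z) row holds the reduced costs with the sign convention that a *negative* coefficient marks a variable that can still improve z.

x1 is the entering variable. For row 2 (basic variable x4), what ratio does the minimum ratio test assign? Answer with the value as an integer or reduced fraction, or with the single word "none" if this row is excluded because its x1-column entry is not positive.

8

Ratio = RHS / (x1 entry) = 4 / (1/2) = 8.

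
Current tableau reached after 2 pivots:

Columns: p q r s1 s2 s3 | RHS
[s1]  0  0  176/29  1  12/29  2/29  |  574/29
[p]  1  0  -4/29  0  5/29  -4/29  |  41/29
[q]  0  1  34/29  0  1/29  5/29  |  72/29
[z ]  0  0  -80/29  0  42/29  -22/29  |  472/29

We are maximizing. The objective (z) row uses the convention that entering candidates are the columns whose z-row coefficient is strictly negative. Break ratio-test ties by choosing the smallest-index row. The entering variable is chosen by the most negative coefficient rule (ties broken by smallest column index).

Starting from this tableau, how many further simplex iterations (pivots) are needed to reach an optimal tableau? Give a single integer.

pivot: r in, q out → z = 376/17
pivot: s3 in, r out → z = 136/5
No improving column remains; optimal.

2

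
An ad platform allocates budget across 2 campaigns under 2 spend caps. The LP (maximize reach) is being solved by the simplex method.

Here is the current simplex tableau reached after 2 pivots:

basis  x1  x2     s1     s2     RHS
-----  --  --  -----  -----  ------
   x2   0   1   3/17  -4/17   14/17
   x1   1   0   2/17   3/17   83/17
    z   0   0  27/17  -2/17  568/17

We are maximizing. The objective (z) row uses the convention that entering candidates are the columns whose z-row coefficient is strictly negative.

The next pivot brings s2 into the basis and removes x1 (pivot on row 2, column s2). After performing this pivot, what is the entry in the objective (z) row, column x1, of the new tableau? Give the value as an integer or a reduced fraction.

Pivot element is row 2, column s2: 3/17.
Normalize row 2: new (row 2, x1) = 1/(3/17) = 17/3.
z-row ← z-row − (-2/17)·(new row 2): 0 − (-2/17)·(17/3) = 2/3.

2/3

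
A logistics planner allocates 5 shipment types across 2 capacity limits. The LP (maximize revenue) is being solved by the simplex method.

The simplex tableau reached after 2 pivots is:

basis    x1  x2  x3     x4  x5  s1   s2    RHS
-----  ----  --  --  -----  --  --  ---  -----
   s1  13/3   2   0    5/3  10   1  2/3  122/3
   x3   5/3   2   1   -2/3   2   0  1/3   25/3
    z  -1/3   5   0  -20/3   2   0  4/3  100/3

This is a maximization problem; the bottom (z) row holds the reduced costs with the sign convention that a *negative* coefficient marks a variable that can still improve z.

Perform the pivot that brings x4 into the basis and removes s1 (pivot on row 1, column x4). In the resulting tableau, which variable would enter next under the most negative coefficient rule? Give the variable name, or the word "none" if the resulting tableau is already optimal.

none

Pivot element 5/3. New z-row = old z-row − (-20/3)·(row 1/(5/3)).
Updated z-row coefficients: x1: 17, x2: 13, x3: 0, x4: 0, x5: 42, s1: 4, s2: 4.
No coefficient is strictly negative; the tableau after this pivot is optimal.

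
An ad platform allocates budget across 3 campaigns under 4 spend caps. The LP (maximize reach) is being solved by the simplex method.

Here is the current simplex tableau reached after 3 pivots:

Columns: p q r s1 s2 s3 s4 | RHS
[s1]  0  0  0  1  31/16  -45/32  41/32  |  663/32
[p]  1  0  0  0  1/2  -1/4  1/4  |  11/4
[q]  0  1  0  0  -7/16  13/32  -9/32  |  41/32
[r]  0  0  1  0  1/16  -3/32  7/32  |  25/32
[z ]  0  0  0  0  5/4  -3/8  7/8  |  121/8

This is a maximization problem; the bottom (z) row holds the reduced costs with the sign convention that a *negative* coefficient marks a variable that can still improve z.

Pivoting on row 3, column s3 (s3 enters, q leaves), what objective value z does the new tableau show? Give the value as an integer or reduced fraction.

Minimum ratio for s3: (41/32)/(13/32) = 41/13.
z changes by −(z-row coeff of s3)·ratio = −(-3/8)·(41/13) = 123/104.
New z = 121/8 + (123/104) = 212/13.

212/13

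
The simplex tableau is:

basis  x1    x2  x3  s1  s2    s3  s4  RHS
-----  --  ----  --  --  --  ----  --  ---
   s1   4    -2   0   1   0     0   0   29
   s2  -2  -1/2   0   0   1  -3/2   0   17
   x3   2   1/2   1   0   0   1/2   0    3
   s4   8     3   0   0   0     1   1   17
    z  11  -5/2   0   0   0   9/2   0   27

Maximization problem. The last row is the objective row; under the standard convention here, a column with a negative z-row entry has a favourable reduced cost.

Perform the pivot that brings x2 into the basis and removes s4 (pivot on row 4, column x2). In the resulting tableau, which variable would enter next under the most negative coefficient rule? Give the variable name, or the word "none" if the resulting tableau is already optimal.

Pivot element 3. New z-row = old z-row − (-5/2)·(row 4/3).
Updated z-row coefficients: x1: 53/3, x2: 0, x3: 0, s1: 0, s2: 0, s3: 16/3, s4: 5/6.
No coefficient is strictly negative; the tableau after this pivot is optimal.

none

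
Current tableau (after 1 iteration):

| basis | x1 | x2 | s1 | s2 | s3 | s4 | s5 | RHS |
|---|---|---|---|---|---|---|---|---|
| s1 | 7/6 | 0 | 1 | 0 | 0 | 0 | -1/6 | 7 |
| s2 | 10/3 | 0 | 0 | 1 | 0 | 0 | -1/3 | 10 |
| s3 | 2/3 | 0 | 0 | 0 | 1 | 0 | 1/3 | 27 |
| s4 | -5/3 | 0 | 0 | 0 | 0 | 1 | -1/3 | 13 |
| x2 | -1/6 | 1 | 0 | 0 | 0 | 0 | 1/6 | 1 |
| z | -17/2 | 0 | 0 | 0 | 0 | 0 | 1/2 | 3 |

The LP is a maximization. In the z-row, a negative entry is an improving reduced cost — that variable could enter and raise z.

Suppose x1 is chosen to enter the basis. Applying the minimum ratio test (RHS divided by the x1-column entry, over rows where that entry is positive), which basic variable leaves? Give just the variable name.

s2

Ratios: row 1 (s1): 7/(7/6) = 6; row 2 (s2): 10/(10/3) = 3; row 3 (s3): 27/(2/3) = 81/2; row 4 (s4): entry -5/3 ≤ 0, skip; row 5 (x2): entry -1/6 ≤ 0, skip.
Minimum ratio 3 is in the s2 row, so s2 leaves.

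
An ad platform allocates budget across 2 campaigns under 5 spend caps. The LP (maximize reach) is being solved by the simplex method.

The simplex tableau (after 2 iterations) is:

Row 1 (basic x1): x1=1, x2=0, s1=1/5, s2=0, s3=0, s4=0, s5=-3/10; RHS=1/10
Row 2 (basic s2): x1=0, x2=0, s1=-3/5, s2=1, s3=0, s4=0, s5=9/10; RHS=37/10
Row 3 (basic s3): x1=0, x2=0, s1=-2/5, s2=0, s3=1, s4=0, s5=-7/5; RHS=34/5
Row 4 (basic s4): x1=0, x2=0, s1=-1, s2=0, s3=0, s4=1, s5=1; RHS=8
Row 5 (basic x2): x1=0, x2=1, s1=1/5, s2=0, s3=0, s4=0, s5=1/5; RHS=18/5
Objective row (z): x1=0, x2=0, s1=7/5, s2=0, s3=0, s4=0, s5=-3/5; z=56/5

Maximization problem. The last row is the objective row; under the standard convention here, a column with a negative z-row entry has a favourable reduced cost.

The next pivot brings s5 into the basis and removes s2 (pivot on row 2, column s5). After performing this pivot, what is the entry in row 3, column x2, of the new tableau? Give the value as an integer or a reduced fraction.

0

Pivot element is row 2, column s5: 9/10.
Normalize row 2: new (row 2, x2) = 0/(9/10) = 0.
row 3 ← row 3 − (-7/5)·(new row 2): 0 − (-7/5)·0 = 0.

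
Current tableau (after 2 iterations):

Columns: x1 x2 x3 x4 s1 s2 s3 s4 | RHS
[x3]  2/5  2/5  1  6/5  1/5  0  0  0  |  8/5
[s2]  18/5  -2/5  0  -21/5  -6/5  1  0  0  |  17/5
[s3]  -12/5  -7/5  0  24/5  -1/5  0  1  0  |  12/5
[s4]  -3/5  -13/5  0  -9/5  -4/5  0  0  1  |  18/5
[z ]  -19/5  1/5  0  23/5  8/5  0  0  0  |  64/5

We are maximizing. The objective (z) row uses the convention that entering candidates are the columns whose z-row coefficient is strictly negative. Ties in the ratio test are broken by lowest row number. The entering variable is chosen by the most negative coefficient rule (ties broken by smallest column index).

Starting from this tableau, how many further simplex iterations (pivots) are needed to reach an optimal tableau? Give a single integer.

2

pivot: x1 in, s2 out → z = 295/18
pivot: x2 in, x3 out → z = 17
No improving column remains; optimal.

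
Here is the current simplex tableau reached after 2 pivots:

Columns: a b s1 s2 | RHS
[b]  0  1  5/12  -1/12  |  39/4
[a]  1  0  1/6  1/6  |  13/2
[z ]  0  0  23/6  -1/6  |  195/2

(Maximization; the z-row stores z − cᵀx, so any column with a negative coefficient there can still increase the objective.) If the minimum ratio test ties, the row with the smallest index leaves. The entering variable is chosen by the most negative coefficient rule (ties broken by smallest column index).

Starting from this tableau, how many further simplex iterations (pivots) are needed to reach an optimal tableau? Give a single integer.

pivot: s2 in, a out → z = 104
No improving column remains; optimal.

1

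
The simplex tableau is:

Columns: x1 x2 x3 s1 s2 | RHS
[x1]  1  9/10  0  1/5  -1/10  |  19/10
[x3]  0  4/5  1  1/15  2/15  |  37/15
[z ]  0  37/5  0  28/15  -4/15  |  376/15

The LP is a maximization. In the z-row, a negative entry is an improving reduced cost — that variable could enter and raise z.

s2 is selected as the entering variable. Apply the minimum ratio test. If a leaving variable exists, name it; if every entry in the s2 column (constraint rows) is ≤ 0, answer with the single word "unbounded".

Ratios: row 1 (x1): entry -1/10 ≤ 0, skip; row 2 (x3): (37/15)/(2/15) = 37/2.
Minimum ratio is in the x3 row, so x3 leaves.

x3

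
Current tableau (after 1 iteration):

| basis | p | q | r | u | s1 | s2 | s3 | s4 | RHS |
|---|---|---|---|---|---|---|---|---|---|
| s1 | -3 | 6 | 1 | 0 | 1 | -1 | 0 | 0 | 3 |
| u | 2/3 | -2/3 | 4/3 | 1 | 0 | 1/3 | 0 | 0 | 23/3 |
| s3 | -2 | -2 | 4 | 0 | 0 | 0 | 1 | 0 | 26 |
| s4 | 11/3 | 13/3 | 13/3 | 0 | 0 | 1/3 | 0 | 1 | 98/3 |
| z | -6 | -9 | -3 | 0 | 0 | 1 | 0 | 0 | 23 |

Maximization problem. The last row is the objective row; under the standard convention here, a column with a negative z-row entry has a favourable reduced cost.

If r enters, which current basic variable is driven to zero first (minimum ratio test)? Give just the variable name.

Ratios: row 1 (s1): 3/1 = 3; row 2 (u): (23/3)/(4/3) = 23/4; row 3 (s3): 26/4 = 13/2; row 4 (s4): (98/3)/(13/3) = 98/13.
Minimum ratio 3 is in the s1 row, so s1 leaves.

s1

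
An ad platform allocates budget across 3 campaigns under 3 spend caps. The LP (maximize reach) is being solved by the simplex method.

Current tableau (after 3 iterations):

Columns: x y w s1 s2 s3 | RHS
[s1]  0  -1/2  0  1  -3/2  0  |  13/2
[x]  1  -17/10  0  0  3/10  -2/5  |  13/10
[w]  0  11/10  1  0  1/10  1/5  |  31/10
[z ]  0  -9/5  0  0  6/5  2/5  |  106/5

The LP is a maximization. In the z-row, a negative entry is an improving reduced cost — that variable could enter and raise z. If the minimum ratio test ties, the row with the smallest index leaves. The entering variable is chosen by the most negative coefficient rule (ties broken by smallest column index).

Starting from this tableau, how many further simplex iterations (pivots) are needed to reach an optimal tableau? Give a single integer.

1

pivot: y in, w out → z = 289/11
No improving column remains; optimal.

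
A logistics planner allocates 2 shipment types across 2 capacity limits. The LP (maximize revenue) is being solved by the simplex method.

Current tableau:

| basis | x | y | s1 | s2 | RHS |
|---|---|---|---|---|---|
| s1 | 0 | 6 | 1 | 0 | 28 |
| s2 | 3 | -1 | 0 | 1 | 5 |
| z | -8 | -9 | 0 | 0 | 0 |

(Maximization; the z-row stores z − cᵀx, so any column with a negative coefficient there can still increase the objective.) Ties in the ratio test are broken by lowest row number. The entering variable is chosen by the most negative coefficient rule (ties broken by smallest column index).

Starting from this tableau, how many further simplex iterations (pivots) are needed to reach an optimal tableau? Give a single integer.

2

pivot: y in, s1 out → z = 42
pivot: x in, s2 out → z = 610/9
No improving column remains; optimal.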